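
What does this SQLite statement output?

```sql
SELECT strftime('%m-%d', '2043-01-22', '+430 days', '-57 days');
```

01-30

First apply '+430 days', '-57 days': 2043-01-22 → 2044-01-30.
`%m-%d` extracts the month-day: 01-30.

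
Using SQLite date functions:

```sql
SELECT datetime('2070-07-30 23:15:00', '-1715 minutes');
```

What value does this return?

2070-07-29 18:40:00

1715 minutes = 28h 35m; -1715 minutes from 2070-07-30 23:15:00 is 2070-07-29 18:40:00 (crosses midnight).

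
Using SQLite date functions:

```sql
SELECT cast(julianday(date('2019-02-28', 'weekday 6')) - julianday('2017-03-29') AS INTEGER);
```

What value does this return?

703

`weekday 6` advances to the next Saturday; 2019-02-28 is a Thursday, so it moves forward to 2019-03-02.
2 days remain in March 2017 after the 29th (31 − 29).
Full months from April 2017 through February 2019 contribute their day counts.
Then 2 days into March 2019.
Total: 2 + 30 + 31 + 30 + 31 + 31 + 30 + 31 + 30 + 31 + 31 + 28 + 31 + 30 + 31 + 30 + 31 + 31 + 30 + 31 + 30 + 31 + 31 + 28 + 2 = 703.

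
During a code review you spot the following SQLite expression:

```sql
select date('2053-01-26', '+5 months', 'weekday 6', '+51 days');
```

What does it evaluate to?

Adding +5 months to 2053-01-26 gives 2053-06-26.
`weekday 6` advances to the next Saturday; 2053-06-26 is a Thursday, so it moves forward to 2053-06-28.
Applying '+51 days' to 2053-06-28: counting 51 days forward gives 2053-08-18.

2053-08-18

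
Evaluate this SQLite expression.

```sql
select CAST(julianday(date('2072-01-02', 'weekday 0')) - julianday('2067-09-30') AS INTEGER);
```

1556

`weekday 0` advances to the next Sunday; 2072-01-02 is a Saturday, so it moves forward to 2072-01-03.
0 days remain in September 2067 after the 30th (30 − 30).
Full months from October 2067 through December 2071 contribute their day counts.
Then 3 days into January 2072.
Total: 0 + 31 + 30 + 31 + 31 + 29 + 31 + 30 + 31 + 30 + 31 + 31 + 30 + 31 + 30 + 31 + 31 + 28 + 31 + 30 + 31 + 30 + 31 + 31 + 30 + 31 + 30 + 31 + 31 + 28 + 31 + 30 + 31 + 30 + 31 + 31 + 30 + 31 + 30 + 31 + 31 + 28 + 31 + 30 + 31 + 30 + 31 + 31 + 30 + 31 + 30 + 31 + 3 = 1556.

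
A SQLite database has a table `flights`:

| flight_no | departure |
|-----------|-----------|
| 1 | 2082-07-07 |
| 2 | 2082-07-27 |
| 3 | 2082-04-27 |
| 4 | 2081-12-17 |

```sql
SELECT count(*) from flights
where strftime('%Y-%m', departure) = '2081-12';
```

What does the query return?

1

Rows with year-month 2081-12: 2081-12-17 → 1.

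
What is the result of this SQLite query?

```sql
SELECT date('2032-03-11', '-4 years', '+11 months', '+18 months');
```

2030-08-11

Adding -4 years to 2032-03-11 gives 2028-03-11.
Adding +11 months to 2028-03-11 gives 2029-02-11.
Adding +18 months to 2029-02-11 gives 2030-08-11.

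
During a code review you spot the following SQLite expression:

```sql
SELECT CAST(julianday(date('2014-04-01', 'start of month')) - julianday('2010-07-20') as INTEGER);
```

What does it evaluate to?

1351

`start of month` rewinds 2014-04-01 to 2014-04-01.
11 days remain in July 2010 after the 20th (31 − 20).
Full months from August 2010 through March 2014 contribute their day counts.
Then 1 day into April 2014.
Total: 11 + 31 + 30 + 31 + 30 + 31 + 31 + 28 + 31 + 30 + 31 + 30 + 31 + 31 + 30 + 31 + 30 + 31 + 31 + 29 + 31 + 30 + 31 + 30 + 31 + 31 + 30 + 31 + 30 + 31 + 31 + 28 + 31 + 30 + 31 + 30 + 31 + 31 + 30 + 31 + 30 + 31 + 31 + 28 + 31 + 1 = 1351.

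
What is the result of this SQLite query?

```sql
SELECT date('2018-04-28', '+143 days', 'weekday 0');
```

Applying '+143 days' to 2018-04-28: counting 143 days forward gives 2018-09-18.
`weekday 0` advances to the next Sunday; 2018-09-18 is a Tuesday, so it moves forward to 2018-09-23.

2018-09-23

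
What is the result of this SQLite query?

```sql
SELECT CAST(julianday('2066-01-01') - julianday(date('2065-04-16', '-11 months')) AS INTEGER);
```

595

Adding -11 months to 2065-04-16 gives 2064-05-16.
15 days remain in May 2064 after the 16th (31 − 16).
Full months from June 2064 through December 2065 contribute their day counts.
Then 1 day into January 2066.
Total: 15 + 30 + 31 + 31 + 30 + 31 + 30 + 31 + 31 + 28 + 31 + 30 + 31 + 30 + 31 + 31 + 30 + 31 + 30 + 31 + 1 = 595.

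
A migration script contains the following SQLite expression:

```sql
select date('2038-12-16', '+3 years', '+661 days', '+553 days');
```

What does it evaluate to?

Adding +3 years to 2038-12-16 gives 2041-12-16.
Applying '+661 days' to 2041-12-16: counting 661 days forward gives 2043-10-08.
Applying '+553 days' to 2043-10-08: counting 553 days forward gives 2045-04-13.

2045-04-13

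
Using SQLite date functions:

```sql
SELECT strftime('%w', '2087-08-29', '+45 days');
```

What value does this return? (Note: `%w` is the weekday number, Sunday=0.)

First apply '+45 days': 2087-08-29 → 2087-10-13.
2087-10-13 is a Monday; with Sunday=0 that is 1.

1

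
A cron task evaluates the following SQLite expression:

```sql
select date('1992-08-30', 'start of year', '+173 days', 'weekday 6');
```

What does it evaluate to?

1992-06-27

`start of year` rewinds 1992-08-30 to 1992-01-01.
Applying '+173 days' to 1992-01-01: counting 173 days forward gives 1992-06-22.
`weekday 6` advances to the next Saturday; 1992-06-22 is a Monday, so it moves forward to 1992-06-27.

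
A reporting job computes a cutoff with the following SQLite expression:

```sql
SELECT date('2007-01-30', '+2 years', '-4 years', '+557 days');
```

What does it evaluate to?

2006-08-10

Adding +2 years to 2007-01-30 gives 2009-01-30.
Adding -4 years to 2009-01-30 gives 2005-01-30.
Applying '+557 days' to 2005-01-30: counting 557 days forward gives 2006-08-10.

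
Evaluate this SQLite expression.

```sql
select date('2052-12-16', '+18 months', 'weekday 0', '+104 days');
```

2054-10-03

Adding +18 months to 2052-12-16 gives 2054-06-16.
`weekday 0` advances to the next Sunday; 2054-06-16 is a Tuesday, so it moves forward to 2054-06-21.
Applying '+104 days' to 2054-06-21: counting 104 days forward gives 2054-10-03.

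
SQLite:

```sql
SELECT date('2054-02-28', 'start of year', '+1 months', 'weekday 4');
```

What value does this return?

`start of year` rewinds 2054-02-28 to 2054-01-01.
Adding +1 month to 2054-01-01 gives 2054-02-01.
`weekday 4` advances to the next Thursday; 2054-02-01 is a Sunday, so it moves forward to 2054-02-05.

2054-02-05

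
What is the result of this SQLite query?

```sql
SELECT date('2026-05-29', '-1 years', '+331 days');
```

2026-04-25

Adding -1 year to 2026-05-29 gives 2025-05-29.
Applying '+331 days' to 2025-05-29: counting 331 days forward gives 2026-04-25.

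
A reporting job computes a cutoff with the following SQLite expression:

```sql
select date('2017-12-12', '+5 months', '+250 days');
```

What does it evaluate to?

Adding +5 months to 2017-12-12 gives 2018-05-12.
Applying '+250 days' to 2018-05-12: counting 250 days forward gives 2019-01-17.

2019-01-17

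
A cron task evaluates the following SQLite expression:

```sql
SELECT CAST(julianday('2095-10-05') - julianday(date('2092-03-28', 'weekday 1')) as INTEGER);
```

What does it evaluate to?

`weekday 1` advances to the next Monday; 2092-03-28 is a Friday, so it moves forward to 2092-03-31.
0 days remain in March 2092 after the 31st (31 − 31).
Full months from April 2092 through September 2095 contribute their day counts.
Then 5 days into October 2095.
Total: 0 + 30 + 31 + 30 + 31 + 31 + 30 + 31 + 30 + 31 + 31 + 28 + 31 + 30 + 31 + 30 + 31 + 31 + 30 + 31 + 30 + 31 + 31 + 28 + 31 + 30 + 31 + 30 + 31 + 31 + 30 + 31 + 30 + 31 + 31 + 28 + 31 + 30 + 31 + 30 + 31 + 31 + 30 + 5 = 1283.

1283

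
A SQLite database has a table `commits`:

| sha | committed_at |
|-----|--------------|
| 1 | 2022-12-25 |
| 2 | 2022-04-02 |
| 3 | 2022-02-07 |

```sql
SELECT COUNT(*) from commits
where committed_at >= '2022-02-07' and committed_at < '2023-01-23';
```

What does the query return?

Rows in [2022-02-07, 2023-01-23): 2022-12-25, 2022-04-02, 2022-02-07 → 3 rows.

3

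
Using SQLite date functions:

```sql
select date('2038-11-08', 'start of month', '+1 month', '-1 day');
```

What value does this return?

`start of month` rewinds 2038-11-08 to 2038-11-01.
Adding +1 month to 2038-11-01 gives 2038-12-01.
Going back 1 day from 2038-12-01 reaches 2038-11-30 (last day of November, 30 days).

2038-11-30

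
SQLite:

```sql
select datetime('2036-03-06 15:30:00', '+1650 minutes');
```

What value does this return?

2036-03-07 19:00:00

1650 minutes = 27h 30m; +1650 minutes from 2036-03-06 15:30:00 is 2036-03-07 19:00:00 (crosses midnight).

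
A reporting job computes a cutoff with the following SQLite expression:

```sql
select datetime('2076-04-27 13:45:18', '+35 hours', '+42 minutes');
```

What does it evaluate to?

+35 hours from 2076-04-27 13:45:18 is 2076-04-29 00:45:18 (crosses midnight).
+42 minutes from 2076-04-29 00:45:18 is 2076-04-29 01:27:18.

2076-04-29 01:27:18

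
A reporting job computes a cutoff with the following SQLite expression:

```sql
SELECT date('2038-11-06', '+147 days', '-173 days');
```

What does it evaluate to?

Applying '+147 days' to 2038-11-06: counting 147 days forward gives 2039-04-02.
Applying '-173 days' to 2039-04-02: counting 173 days back gives 2038-10-11.

2038-10-11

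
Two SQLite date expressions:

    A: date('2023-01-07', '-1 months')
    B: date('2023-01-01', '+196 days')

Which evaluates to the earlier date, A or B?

A = 2022-12-07.
B = 2023-07-16.
A is earlier.

A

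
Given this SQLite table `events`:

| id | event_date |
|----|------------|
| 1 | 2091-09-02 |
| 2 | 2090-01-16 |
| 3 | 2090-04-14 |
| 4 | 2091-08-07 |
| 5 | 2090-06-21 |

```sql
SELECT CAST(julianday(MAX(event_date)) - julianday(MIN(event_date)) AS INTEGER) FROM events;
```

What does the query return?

594

MIN = 2090-01-16, MAX = 2091-09-02.
15 days remain in January 2090 after the 16th (31 − 16).
Full months from February 2090 through August 2091 contribute their day counts.
Then 2 days into September 2091.
Total: 15 + 28 + 31 + 30 + 31 + 30 + 31 + 31 + 30 + 31 + 30 + 31 + 31 + 28 + 31 + 30 + 31 + 30 + 31 + 31 + 2 = 594.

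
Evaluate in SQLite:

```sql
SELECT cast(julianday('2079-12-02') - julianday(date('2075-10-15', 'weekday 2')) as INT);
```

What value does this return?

1509

`weekday 2` advances to the next Tuesday; 2075-10-15 is already a Tuesday, so it stays at 2075-10-15.
16 days remain in October 2075 after the 15th (31 − 15).
Full months from November 2075 through November 2079 contribute their day counts.
Then 2 days into December 2079.
Total: 16 + 30 + 31 + 31 + 29 + 31 + 30 + 31 + 30 + 31 + 31 + 30 + 31 + 30 + 31 + 31 + 28 + 31 + 30 + 31 + 30 + 31 + 31 + 30 + 31 + 30 + 31 + 31 + 28 + 31 + 30 + 31 + 30 + 31 + 31 + 30 + 31 + 30 + 31 + 31 + 28 + 31 + 30 + 31 + 30 + 31 + 31 + 30 + 31 + 30 + 2 = 1509.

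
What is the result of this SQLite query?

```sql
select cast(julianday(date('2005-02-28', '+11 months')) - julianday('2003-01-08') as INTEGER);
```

1116

Adding +11 months to 2005-02-28 gives 2006-01-28.
23 days remain in January 2003 after the 8th (31 − 8).
Full months from February 2003 through December 2005 contribute their day counts.
Then 28 days into January 2006.
Total: 23 + 28 + 31 + 30 + 31 + 30 + 31 + 31 + 30 + 31 + 30 + 31 + 31 + 29 + 31 + 30 + 31 + 30 + 31 + 31 + 30 + 31 + 30 + 31 + 31 + 28 + 31 + 30 + 31 + 30 + 31 + 31 + 30 + 31 + 30 + 31 + 28 = 1116.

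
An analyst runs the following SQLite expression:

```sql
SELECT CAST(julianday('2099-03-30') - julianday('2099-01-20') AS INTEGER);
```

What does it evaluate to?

11 days remain in January 2099 after the 20th (31 − 20).
February 2099: 28 days.
Then 30 days into March 2099.
Total: 11 + 28 + 30 = 69.

69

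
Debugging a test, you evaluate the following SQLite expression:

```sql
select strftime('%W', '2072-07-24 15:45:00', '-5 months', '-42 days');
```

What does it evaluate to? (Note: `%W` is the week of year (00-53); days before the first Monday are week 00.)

First apply '-5 months', '-42 days': 2072-07-24 15:45:00 → 2072-01-13 15:45:00.
2072-01-13 is a Wednesday. SQLite's %W counts Mondays since the year started; the result is 02.

02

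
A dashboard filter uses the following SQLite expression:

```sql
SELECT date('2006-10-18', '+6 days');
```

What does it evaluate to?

Advancing 6 more days within October lands on 2006-10-24.

2006-10-24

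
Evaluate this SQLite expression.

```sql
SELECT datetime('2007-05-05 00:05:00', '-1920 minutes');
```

2007-05-03 16:05:00

1920 minutes = 32h 0m; -1920 minutes from 2007-05-05 00:05:00 is 2007-05-03 16:05:00 (crosses midnight).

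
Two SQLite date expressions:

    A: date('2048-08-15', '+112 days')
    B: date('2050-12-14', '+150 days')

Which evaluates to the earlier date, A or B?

A = 2048-12-05.
B = 2051-05-13.
A is earlier.

A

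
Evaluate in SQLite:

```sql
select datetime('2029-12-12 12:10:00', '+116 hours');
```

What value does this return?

+116 hours from 2029-12-12 12:10:00 is 2029-12-17 08:10:00 (crosses midnight).

2029-12-17 08:10:00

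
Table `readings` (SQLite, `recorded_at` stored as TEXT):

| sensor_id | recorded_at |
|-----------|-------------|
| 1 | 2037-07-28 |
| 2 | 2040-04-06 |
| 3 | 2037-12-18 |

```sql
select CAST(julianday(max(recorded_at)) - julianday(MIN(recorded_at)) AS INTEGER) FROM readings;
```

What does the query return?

983

MIN = 2037-07-28, MAX = 2040-04-06.
3 days remain in July 2037 after the 28th (31 − 28).
Full months from August 2037 through March 2040 contribute their day counts.
Then 6 days into April 2040.
Total: 3 + 31 + 30 + 31 + 30 + 31 + 31 + 28 + 31 + 30 + 31 + 30 + 31 + 31 + 30 + 31 + 30 + 31 + 31 + 28 + 31 + 30 + 31 + 30 + 31 + 31 + 30 + 31 + 30 + 31 + 31 + 29 + 31 + 6 = 983.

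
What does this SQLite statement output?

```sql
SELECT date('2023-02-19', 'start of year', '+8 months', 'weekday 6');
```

`start of year` rewinds 2023-02-19 to 2023-01-01.
Adding +8 months to 2023-01-01 gives 2023-09-01.
`weekday 6` advances to the next Saturday; 2023-09-01 is a Friday, so it moves forward to 2023-09-02.

2023-09-02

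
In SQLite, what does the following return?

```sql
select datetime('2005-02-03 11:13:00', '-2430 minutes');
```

2005-02-01 18:43:00

2430 minutes = 40h 30m; -2430 minutes from 2005-02-03 11:13:00 is 2005-02-01 18:43:00 (crosses midnight).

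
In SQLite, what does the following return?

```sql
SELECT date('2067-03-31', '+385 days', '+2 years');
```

Applying '+385 days' to 2067-03-31: counting 385 days forward gives 2068-04-19.
Adding +2 years to 2068-04-19 gives 2070-04-19.

2070-04-19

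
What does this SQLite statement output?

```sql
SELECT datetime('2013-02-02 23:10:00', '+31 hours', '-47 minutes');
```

2013-02-04 05:23:00

+31 hours from 2013-02-02 23:10:00 is 2013-02-04 06:10:00 (crosses midnight).
-47 minutes from 2013-02-04 06:10:00 is 2013-02-04 05:23:00.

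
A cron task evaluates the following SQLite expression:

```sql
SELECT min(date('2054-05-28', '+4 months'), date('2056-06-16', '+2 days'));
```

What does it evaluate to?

2054-09-28

date('2054-05-28', '+4 months') → 2054-09-28.
date('2056-06-16', '+2 days') → 2056-06-18.
Earlier of the two is 2054-09-28.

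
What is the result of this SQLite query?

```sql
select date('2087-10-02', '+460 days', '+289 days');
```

Applying '+460 days' to 2087-10-02: counting 460 days forward gives 2089-01-04.
Applying '+289 days' to 2089-01-04: counting 289 days forward gives 2089-10-20.

2089-10-20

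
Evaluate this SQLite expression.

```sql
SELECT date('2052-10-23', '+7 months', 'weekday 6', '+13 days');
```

Adding +7 months to 2052-10-23 gives 2053-05-23.
`weekday 6` advances to the next Saturday; 2053-05-23 is a Friday, so it moves forward to 2053-05-24.
May 2053 has 31 days; 7 remain after the 24th, so 8 days reach 2053-06-01.
Advancing 5 more days within June lands on 2053-06-06.

2053-06-06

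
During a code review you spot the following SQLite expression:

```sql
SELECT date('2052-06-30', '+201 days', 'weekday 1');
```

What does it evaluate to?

2053-01-20

Applying '+201 days' to 2052-06-30: counting 201 days forward gives 2053-01-17.
`weekday 1` advances to the next Monday; 2053-01-17 is a Friday, so it moves forward to 2053-01-20.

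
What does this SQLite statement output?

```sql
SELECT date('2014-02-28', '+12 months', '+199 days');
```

Adding +12 months to 2014-02-28 gives 2015-02-28.
Applying '+199 days' to 2015-02-28: counting 199 days forward gives 2015-09-15.

2015-09-15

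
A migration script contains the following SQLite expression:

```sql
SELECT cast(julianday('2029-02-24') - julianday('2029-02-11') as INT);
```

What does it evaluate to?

Both dates are in February 2029: 24 − 11 = 13.

13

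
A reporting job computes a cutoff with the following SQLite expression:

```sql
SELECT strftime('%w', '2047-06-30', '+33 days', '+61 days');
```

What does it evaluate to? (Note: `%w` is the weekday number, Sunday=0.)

First apply '+33 days', '+61 days': 2047-06-30 → 2047-10-02.
2047-10-02 is a Wednesday; with Sunday=0 that is 3.

3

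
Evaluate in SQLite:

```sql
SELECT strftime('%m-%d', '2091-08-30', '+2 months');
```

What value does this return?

10-30

First apply '+2 months': 2091-08-30 → 2091-10-30.
`%m-%d` extracts the month-day: 10-30.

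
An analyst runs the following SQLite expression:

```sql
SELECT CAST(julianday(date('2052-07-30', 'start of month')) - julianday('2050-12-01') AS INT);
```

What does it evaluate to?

`start of month` rewinds 2052-07-30 to 2052-07-01.
30 days remain in December 2050 after the 1st (31 − 1).
Full months from January 2051 through June 2052 contribute their day counts.
Then 1 day into July 2052.
Total: 30 + 31 + 28 + 31 + 30 + 31 + 30 + 31 + 31 + 30 + 31 + 30 + 31 + 31 + 29 + 31 + 30 + 31 + 30 + 1 = 578.

578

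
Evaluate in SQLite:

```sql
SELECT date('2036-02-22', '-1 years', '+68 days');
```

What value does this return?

2035-05-01

Adding -1 year to 2036-02-22 gives 2035-02-22.
Applying '+68 days' to 2035-02-22: counting 68 days forward gives 2035-05-01.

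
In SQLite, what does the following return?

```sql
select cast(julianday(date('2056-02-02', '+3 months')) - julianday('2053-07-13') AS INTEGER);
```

Adding +3 months to 2056-02-02 gives 2056-05-02.
18 days remain in July 2053 after the 13th (31 − 13).
Full months from August 2053 through April 2056 contribute their day counts.
Then 2 days into May 2056.
Total: 18 + 31 + 30 + 31 + 30 + 31 + 31 + 28 + 31 + 30 + 31 + 30 + 31 + 31 + 30 + 31 + 30 + 31 + 31 + 28 + 31 + 30 + 31 + 30 + 31 + 31 + 30 + 31 + 30 + 31 + 31 + 29 + 31 + 30 + 2 = 1024.

1024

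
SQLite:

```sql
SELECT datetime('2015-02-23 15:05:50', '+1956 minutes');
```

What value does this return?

1956 minutes = 32h 36m; +1956 minutes from 2015-02-23 15:05:50 is 2015-02-24 23:41:50 (crosses midnight).

2015-02-24 23:41:50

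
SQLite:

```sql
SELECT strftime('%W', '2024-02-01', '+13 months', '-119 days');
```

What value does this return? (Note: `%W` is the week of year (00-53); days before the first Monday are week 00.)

First apply '+13 months', '-119 days': 2024-02-01 → 2024-11-02.
2024-11-02 is a Saturday. SQLite's %W counts Mondays since the year started; the result is 44.

44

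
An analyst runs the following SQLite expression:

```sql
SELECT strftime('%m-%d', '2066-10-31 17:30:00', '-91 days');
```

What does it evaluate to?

First apply '-91 days': 2066-10-31 17:30:00 → 2066-08-01 17:30:00.
`%m-%d` extracts the month-day: 08-01.

08-01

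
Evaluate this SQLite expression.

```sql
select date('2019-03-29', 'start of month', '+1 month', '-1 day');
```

2019-03-31

`start of month` rewinds 2019-03-29 to 2019-03-01.
Adding +1 month to 2019-03-01 gives 2019-04-01.
Going back 1 day from 2019-04-01 reaches 2019-03-31 (last day of March, 31 days).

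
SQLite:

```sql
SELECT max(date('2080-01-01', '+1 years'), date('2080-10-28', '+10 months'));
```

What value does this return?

date('2080-01-01', '+1 years') → 2081-01-01.
date('2080-10-28', '+10 months') → 2081-08-28.
Later of the two is 2081-08-28.

2081-08-28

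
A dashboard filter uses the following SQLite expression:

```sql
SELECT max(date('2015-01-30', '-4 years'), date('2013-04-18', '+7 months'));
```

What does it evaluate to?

2013-11-18

date('2015-01-30', '-4 years') → 2011-01-30.
date('2013-04-18', '+7 months') → 2013-11-18.
Later of the two is 2013-11-18.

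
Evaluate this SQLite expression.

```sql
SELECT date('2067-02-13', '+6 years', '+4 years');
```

2077-02-13

Adding +6 years to 2067-02-13 gives 2073-02-13.
Adding +4 years to 2073-02-13 gives 2077-02-13.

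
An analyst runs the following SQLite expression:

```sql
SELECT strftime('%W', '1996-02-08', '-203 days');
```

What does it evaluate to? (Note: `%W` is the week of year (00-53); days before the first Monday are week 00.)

29

First apply '-203 days': 1996-02-08 → 1995-07-20.
1995-07-20 is a Thursday. SQLite's %W counts Mondays since the year started; the result is 29.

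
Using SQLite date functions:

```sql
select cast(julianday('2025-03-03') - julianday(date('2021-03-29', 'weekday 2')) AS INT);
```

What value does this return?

1434

`weekday 2` advances to the next Tuesday; 2021-03-29 is a Monday, so it moves forward to 2021-03-30.
1 day remains in March 2021 after the 30th (31 − 30).
Full months from April 2021 through February 2025 contribute their day counts.
Then 3 days into March 2025.
Total: 1 + 30 + 31 + 30 + 31 + 31 + 30 + 31 + 30 + 31 + 31 + 28 + 31 + 30 + 31 + 30 + 31 + 31 + 30 + 31 + 30 + 31 + 31 + 28 + 31 + 30 + 31 + 30 + 31 + 31 + 30 + 31 + 30 + 31 + 31 + 29 + 31 + 30 + 31 + 30 + 31 + 31 + 30 + 31 + 30 + 31 + 31 + 28 + 3 = 1434.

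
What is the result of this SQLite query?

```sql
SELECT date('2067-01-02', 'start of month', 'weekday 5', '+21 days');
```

`start of month` rewinds 2067-01-02 to 2067-01-01.
`weekday 5` advances to the next Friday; 2067-01-01 is a Saturday, so it moves forward to 2067-01-07.
Advancing 21 more days within January lands on 2067-01-28.

2067-01-28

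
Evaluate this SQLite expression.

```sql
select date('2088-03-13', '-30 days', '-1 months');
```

2088-01-12

Going back 13 days from 2088-03-13 reaches 2088-02-29 (last day of February, 29 days).
Going back 17 days within February lands on 2088-02-12.
Adding -1 month to 2088-02-12 gives 2088-01-12.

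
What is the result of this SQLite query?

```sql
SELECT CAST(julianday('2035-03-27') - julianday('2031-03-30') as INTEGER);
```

1 day remains in March 2031 after the 30th (31 − 30).
Full months from April 2031 through February 2035 contribute their day counts.
Then 27 days into March 2035.
Total: 1 + 30 + 31 + 30 + 31 + 31 + 30 + 31 + 30 + 31 + 31 + 29 + 31 + 30 + 31 + 30 + 31 + 31 + 30 + 31 + 30 + 31 + 31 + 28 + 31 + 30 + 31 + 30 + 31 + 31 + 30 + 31 + 30 + 31 + 31 + 28 + 31 + 30 + 31 + 30 + 31 + 31 + 30 + 31 + 30 + 31 + 31 + 28 + 27 = 1458.

1458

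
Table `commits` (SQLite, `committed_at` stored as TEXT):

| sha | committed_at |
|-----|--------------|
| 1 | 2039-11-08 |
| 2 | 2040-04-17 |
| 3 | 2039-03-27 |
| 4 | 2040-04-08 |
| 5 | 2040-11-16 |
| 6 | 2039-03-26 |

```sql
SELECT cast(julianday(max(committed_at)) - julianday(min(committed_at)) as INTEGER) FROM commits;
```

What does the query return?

601

MIN = 2039-03-26, MAX = 2040-11-16.
5 days remain in March 2039 after the 26th (31 − 26).
Full months from April 2039 through October 2040 contribute their day counts.
Then 16 days into November 2040.
Total: 5 + 30 + 31 + 30 + 31 + 31 + 30 + 31 + 30 + 31 + 31 + 29 + 31 + 30 + 31 + 30 + 31 + 31 + 30 + 31 + 16 = 601.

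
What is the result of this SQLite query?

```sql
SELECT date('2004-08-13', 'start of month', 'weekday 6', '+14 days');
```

2004-08-21

`start of month` rewinds 2004-08-13 to 2004-08-01.
`weekday 6` advances to the next Saturday; 2004-08-01 is a Sunday, so it moves forward to 2004-08-07.
Advancing 14 more days within August lands on 2004-08-21.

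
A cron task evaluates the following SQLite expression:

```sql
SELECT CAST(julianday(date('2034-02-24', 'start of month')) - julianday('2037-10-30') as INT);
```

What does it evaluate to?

-1367

`start of month` rewinds 2034-02-24 to 2034-02-01.
27 days remain in February 2034 after the 1st (28 − 1).
Full months from March 2034 through September 2037 contribute their day counts.
Then 30 days into October 2037.
Total: 27 + 31 + 30 + 31 + 30 + 31 + 31 + 30 + 31 + 30 + 31 + 31 + 28 + 31 + 30 + 31 + 30 + 31 + 31 + 30 + 31 + 30 + 31 + 31 + 29 + 31 + 30 + 31 + 30 + 31 + 31 + 30 + 31 + 30 + 31 + 31 + 28 + 31 + 30 + 31 + 30 + 31 + 31 + 30 + 30 = 1367.
The subtraction is earlier − later, so the result is −1367 → -1367.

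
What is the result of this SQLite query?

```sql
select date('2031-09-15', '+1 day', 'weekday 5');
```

2031-09-19

Advancing 1 more day within September lands on 2031-09-16.
`weekday 5` advances to the next Friday; 2031-09-16 is a Tuesday, so it moves forward to 2031-09-19.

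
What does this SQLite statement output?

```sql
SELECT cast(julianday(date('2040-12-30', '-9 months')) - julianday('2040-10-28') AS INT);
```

-212

Adding -9 months to 2040-12-30 gives 2040-03-30.
1 day remains in March 2040 after the 30th (31 − 30).
Full months from April 2040 through September 2040 contribute their day counts.
Then 28 days into October 2040.
Total: 1 + 30 + 31 + 30 + 31 + 31 + 30 + 28 = 212.
The subtraction is earlier − later, so the result is −212 → -212.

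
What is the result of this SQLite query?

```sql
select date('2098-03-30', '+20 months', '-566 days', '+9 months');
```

2099-02-13

Adding +20 months to 2098-03-30 gives 2099-11-30.
Applying '-566 days' to 2099-11-30: counting 566 days back gives 2098-05-13.
Adding +9 months to 2098-05-13 gives 2099-02-13.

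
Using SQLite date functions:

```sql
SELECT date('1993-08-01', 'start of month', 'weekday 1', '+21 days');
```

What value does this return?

`start of month` rewinds 1993-08-01 to 1993-08-01.
`weekday 1` advances to the next Monday; 1993-08-01 is a Sunday, so it moves forward to 1993-08-02.
Advancing 21 more days within August lands on 1993-08-23.

1993-08-23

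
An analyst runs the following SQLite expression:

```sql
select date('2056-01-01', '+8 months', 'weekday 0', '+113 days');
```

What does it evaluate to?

2056-12-25

Adding +8 months to 2056-01-01 gives 2056-09-01.
`weekday 0` advances to the next Sunday; 2056-09-01 is a Friday, so it moves forward to 2056-09-03.
Applying '+113 days' to 2056-09-03: counting 113 days forward gives 2056-12-25.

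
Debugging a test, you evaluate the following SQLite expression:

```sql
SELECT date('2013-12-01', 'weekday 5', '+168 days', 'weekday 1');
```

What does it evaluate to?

2014-05-26

`weekday 5` advances to the next Friday; 2013-12-01 is a Sunday, so it moves forward to 2013-12-06.
Applying '+168 days' to 2013-12-06: counting 168 days forward gives 2014-05-23.
`weekday 1` advances to the next Monday; 2014-05-23 is a Friday, so it moves forward to 2014-05-26.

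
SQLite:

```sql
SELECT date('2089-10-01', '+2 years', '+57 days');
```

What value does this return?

2091-11-27

Adding +2 years to 2089-10-01 gives 2091-10-01.
Applying '+57 days' to 2091-10-01: counting 57 days forward gives 2091-11-27.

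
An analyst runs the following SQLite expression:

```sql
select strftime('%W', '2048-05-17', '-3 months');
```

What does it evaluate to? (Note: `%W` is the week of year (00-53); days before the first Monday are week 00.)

First apply '-3 months': 2048-05-17 → 2048-02-17.
2048-02-17 is a Monday. SQLite's %W counts Mondays since the year started; the result is 07.

07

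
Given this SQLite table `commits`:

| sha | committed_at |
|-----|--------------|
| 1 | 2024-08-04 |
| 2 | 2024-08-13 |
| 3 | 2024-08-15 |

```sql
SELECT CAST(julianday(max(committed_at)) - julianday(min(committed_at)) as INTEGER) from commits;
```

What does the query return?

MIN = 2024-08-04, MAX = 2024-08-15.
Both dates are in August 2024: 15 − 4 = 11.

11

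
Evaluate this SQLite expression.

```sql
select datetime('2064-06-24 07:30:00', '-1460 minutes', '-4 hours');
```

1460 minutes = 24h 20m; -1460 minutes from 2064-06-24 07:30:00 is 2064-06-23 07:10:00 (crosses midnight).
-4 hours from 2064-06-23 07:10:00 is 2064-06-23 03:10:00.

2064-06-23 03:10:00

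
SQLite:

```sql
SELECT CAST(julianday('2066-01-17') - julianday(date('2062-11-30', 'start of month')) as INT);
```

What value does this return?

`start of month` rewinds 2062-11-30 to 2062-11-01.
29 days remain in November 2062 after the 1st (30 − 1).
Full months from December 2062 through December 2065 contribute their day counts.
Then 17 days into January 2066.
Total: 29 + 31 + 31 + 28 + 31 + 30 + 31 + 30 + 31 + 31 + 30 + 31 + 30 + 31 + 31 + 29 + 31 + 30 + 31 + 30 + 31 + 31 + 30 + 31 + 30 + 31 + 31 + 28 + 31 + 30 + 31 + 30 + 31 + 31 + 30 + 31 + 30 + 31 + 17 = 1173.

1173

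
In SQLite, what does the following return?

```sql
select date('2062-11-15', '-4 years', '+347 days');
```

Adding -4 years to 2062-11-15 gives 2058-11-15.
Applying '+347 days' to 2058-11-15: counting 347 days forward gives 2059-10-28.

2059-10-28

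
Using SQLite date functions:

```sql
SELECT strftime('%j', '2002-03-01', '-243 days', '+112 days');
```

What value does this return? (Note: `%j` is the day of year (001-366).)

First apply '-243 days', '+112 days': 2002-03-01 → 2001-10-21.
Day-of-year for 2001-10-21: days since 2001-01-01 inclusive = 294, zero-padded to 294.

294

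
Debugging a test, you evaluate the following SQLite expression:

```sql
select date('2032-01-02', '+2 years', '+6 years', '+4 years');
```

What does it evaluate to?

Adding +2 years to 2032-01-02 gives 2034-01-02.
Adding +6 years to 2034-01-02 gives 2040-01-02.
Adding +4 years to 2040-01-02 gives 2044-01-02.

2044-01-02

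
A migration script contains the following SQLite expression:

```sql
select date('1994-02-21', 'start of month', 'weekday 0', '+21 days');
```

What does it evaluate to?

1994-02-27

`start of month` rewinds 1994-02-21 to 1994-02-01.
`weekday 0` advances to the next Sunday; 1994-02-01 is a Tuesday, so it moves forward to 1994-02-06.
Advancing 21 more days within February lands on 1994-02-27.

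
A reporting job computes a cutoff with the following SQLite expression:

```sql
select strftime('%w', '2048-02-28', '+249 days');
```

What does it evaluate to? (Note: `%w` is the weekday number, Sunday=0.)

First apply '+249 days': 2048-02-28 → 2048-11-03.
2048-11-03 is a Tuesday; with Sunday=0 that is 2.

2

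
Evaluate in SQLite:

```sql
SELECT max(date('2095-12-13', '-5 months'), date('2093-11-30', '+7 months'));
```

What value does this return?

date('2095-12-13', '-5 months') → 2095-07-13.
date('2093-11-30', '+7 months') → 2094-06-30.
Later of the two is 2095-07-13.

2095-07-13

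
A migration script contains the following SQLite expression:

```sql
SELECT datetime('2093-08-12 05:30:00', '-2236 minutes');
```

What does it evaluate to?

2093-08-10 16:14:00

2236 minutes = 37h 16m; -2236 minutes from 2093-08-12 05:30:00 is 2093-08-10 16:14:00 (crosses midnight).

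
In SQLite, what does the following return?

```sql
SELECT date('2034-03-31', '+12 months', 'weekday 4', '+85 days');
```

2035-06-29

Adding +12 months to 2034-03-31 gives 2035-03-31.
`weekday 4` advances to the next Thursday; 2035-03-31 is a Saturday, so it moves forward to 2035-04-05.
Applying '+85 days' to 2035-04-05: counting 85 days forward gives 2035-06-29.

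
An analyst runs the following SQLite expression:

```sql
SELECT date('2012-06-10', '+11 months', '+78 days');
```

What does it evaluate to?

2013-07-27

Adding +11 months to 2012-06-10 gives 2013-05-10.
Applying '+78 days' to 2013-05-10: counting 78 days forward gives 2013-07-27.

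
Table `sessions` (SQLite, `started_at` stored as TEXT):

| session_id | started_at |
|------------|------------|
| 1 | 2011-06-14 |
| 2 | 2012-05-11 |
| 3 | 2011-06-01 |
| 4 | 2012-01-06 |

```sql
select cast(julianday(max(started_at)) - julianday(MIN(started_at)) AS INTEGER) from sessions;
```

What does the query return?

345

MIN = 2011-06-01, MAX = 2012-05-11.
29 days remain in June 2011 after the 1st (30 − 1).
Full months from July 2011 through April 2012 contribute their day counts.
Then 11 days into May 2012.
Total: 29 + 31 + 31 + 30 + 31 + 30 + 31 + 31 + 29 + 31 + 30 + 11 = 345.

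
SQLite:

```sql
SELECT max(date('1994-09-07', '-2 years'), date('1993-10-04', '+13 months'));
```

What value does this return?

1994-11-04

date('1994-09-07', '-2 years') → 1992-09-07.
date('1993-10-04', '+13 months') → 1994-11-04.
Later of the two is 1994-11-04.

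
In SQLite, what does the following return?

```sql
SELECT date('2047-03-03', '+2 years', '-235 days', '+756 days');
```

2050-08-06

Adding +2 years to 2047-03-03 gives 2049-03-03.
Applying '-235 days' to 2049-03-03: counting 235 days back gives 2048-07-11.
Applying '+756 days' to 2048-07-11: counting 756 days forward gives 2050-08-06.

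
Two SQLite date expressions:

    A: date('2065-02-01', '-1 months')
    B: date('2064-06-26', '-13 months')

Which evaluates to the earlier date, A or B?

A = 2065-01-01.
B = 2063-05-26.
B is earlier.

B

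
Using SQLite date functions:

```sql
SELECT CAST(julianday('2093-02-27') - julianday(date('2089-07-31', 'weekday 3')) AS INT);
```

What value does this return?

1304

`weekday 3` advances to the next Wednesday; 2089-07-31 is a Sunday, so it moves forward to 2089-08-03.
28 days remain in August 2089 after the 3rd (31 − 3).
Full months from September 2089 through January 2093 contribute their day counts.
Then 27 days into February 2093.
Total: 28 + 30 + 31 + 30 + 31 + 31 + 28 + 31 + 30 + 31 + 30 + 31 + 31 + 30 + 31 + 30 + 31 + 31 + 28 + 31 + 30 + 31 + 30 + 31 + 31 + 30 + 31 + 30 + 31 + 31 + 29 + 31 + 30 + 31 + 30 + 31 + 31 + 30 + 31 + 30 + 31 + 31 + 27 = 1304.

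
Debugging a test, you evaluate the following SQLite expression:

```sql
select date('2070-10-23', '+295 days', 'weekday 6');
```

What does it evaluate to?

Applying '+295 days' to 2070-10-23: counting 295 days forward gives 2071-08-14.
`weekday 6` advances to the next Saturday; 2071-08-14 is a Friday, so it moves forward to 2071-08-15.

2071-08-15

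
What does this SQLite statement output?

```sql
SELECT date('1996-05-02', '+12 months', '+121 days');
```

1997-08-31

Adding +12 months to 1996-05-02 gives 1997-05-02.
Applying '+121 days' to 1997-05-02: counting 121 days forward gives 1997-08-31.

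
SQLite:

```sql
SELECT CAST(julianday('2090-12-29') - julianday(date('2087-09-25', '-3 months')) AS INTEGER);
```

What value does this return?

Adding -3 months to 2087-09-25 gives 2087-06-25.
5 days remain in June 2087 after the 25th (30 − 25).
Full months from July 2087 through November 2090 contribute their day counts.
Then 29 days into December 2090.
Total: 5 + 31 + 31 + 30 + 31 + 30 + 31 + 31 + 29 + 31 + 30 + 31 + 30 + 31 + 31 + 30 + 31 + 30 + 31 + 31 + 28 + 31 + 30 + 31 + 30 + 31 + 31 + 30 + 31 + 30 + 31 + 31 + 28 + 31 + 30 + 31 + 30 + 31 + 31 + 30 + 31 + 30 + 29 = 1283.

1283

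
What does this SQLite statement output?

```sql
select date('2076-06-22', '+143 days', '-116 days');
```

2076-07-19

Applying '+143 days' to 2076-06-22: counting 143 days forward gives 2076-11-12.
Applying '-116 days' to 2076-11-12: counting 116 days back gives 2076-07-19.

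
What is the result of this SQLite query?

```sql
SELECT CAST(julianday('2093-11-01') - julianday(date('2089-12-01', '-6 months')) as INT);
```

Adding -6 months to 2089-12-01 gives 2089-06-01.
29 days remain in June 2089 after the 1st (30 − 1).
Full months from July 2089 through October 2093 contribute their day counts.
Then 1 day into November 2093.
Total: 29 + 31 + 31 + 30 + 31 + 30 + 31 + 31 + 28 + 31 + 30 + 31 + 30 + 31 + 31 + 30 + 31 + 30 + 31 + 31 + 28 + 31 + 30 + 31 + 30 + 31 + 31 + 30 + 31 + 30 + 31 + 31 + 29 + 31 + 30 + 31 + 30 + 31 + 31 + 30 + 31 + 30 + 31 + 31 + 28 + 31 + 30 + 31 + 30 + 31 + 31 + 30 + 31 + 1 = 1614.

1614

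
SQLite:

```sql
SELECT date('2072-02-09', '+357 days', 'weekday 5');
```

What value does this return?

2073-02-03

Applying '+357 days' to 2072-02-09: counting 357 days forward gives 2073-01-31.
`weekday 5` advances to the next Friday; 2073-01-31 is a Tuesday, so it moves forward to 2073-02-03.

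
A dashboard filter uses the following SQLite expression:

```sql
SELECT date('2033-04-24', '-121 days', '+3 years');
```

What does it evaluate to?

Applying '-121 days' to 2033-04-24: counting 121 days back gives 2032-12-24.
Adding +3 years to 2032-12-24 gives 2035-12-24.

2035-12-24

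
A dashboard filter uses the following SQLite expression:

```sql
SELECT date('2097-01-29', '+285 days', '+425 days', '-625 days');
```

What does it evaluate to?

Applying '+285 days' to 2097-01-29: counting 285 days forward gives 2097-11-10.
Applying '+425 days' to 2097-11-10: counting 425 days forward gives 2099-01-09.
Applying '-625 days' to 2099-01-09: counting 625 days back gives 2097-04-24.

2097-04-24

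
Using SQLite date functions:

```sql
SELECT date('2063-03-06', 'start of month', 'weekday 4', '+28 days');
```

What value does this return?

2063-03-29

`start of month` rewinds 2063-03-06 to 2063-03-01.
`weekday 4` advances to the next Thursday; 2063-03-01 is already a Thursday, so it stays at 2063-03-01.
Advancing 28 more days within March lands on 2063-03-29.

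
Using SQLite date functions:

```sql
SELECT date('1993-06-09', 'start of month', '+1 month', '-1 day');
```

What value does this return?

1993-06-30

`start of month` rewinds 1993-06-09 to 1993-06-01.
Adding +1 month to 1993-06-01 gives 1993-07-01.
Going back 1 day from 1993-07-01 reaches 1993-06-30 (last day of June, 30 days).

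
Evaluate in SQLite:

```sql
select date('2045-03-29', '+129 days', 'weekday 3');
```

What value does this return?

Applying '+129 days' to 2045-03-29: counting 129 days forward gives 2045-08-05.
`weekday 3` advances to the next Wednesday; 2045-08-05 is a Saturday, so it moves forward to 2045-08-09.

2045-08-09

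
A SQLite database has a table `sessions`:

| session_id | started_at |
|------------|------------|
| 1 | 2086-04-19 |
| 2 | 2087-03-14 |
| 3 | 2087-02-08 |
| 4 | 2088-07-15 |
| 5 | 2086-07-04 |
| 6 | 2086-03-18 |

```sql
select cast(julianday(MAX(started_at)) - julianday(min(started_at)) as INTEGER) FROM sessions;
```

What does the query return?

MIN = 2086-03-18, MAX = 2088-07-15.
13 days remain in March 2086 after the 18th (31 − 18).
Full months from April 2086 through June 2088 contribute their day counts.
Then 15 days into July 2088.
Total: 13 + 30 + 31 + 30 + 31 + 31 + 30 + 31 + 30 + 31 + 31 + 28 + 31 + 30 + 31 + 30 + 31 + 31 + 30 + 31 + 30 + 31 + 31 + 29 + 31 + 30 + 31 + 30 + 15 = 850.

850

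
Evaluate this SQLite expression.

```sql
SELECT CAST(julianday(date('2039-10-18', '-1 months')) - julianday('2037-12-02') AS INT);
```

Adding -1 month to 2039-10-18 gives 2039-09-18.
29 days remain in December 2037 after the 2nd (31 − 2).
Full months from January 2038 through August 2039 contribute their day counts.
Then 18 days into September 2039.
Total: 29 + 31 + 28 + 31 + 30 + 31 + 30 + 31 + 31 + 30 + 31 + 30 + 31 + 31 + 28 + 31 + 30 + 31 + 30 + 31 + 31 + 18 = 655.

655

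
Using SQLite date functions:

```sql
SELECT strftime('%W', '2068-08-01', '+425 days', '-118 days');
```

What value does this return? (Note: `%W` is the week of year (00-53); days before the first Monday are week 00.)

22

First apply '+425 days', '-118 days': 2068-08-01 → 2069-06-04.
2069-06-04 is a Tuesday. SQLite's %W counts Mondays since the year started; the result is 22.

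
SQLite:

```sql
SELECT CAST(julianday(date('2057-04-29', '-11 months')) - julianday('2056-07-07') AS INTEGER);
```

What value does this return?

Adding -11 months to 2057-04-29 gives 2056-05-29.
2 days remain in May 2056 after the 29th (31 − 29).
June 2056: 30 days.
Then 7 days into July 2056.
Total: 2 + 30 + 7 = 39.
The subtraction is earlier − later, so the result is −39 → -39.

-39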